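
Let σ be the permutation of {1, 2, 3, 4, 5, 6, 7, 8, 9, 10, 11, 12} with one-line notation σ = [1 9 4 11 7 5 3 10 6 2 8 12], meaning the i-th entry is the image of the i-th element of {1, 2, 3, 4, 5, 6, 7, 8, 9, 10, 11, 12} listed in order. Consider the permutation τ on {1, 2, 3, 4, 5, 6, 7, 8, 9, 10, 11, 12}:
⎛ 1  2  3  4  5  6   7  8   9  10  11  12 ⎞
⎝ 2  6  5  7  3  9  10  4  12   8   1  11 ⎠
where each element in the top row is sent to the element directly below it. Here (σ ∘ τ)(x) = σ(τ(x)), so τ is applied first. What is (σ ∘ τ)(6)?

6

τ(6) = 9, then σ(9) = 6; composing gives (σ ∘ τ)(6) = 6.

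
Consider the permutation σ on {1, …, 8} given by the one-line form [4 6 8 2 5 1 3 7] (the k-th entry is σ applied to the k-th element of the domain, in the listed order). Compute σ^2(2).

1

Tracing 2 → 6 → … returns to 2 after 4 steps, so 2 lies in a 4-cycle (1, 4, 2, 6).
Advancing 2 steps from 2: 2 → 6 → 1.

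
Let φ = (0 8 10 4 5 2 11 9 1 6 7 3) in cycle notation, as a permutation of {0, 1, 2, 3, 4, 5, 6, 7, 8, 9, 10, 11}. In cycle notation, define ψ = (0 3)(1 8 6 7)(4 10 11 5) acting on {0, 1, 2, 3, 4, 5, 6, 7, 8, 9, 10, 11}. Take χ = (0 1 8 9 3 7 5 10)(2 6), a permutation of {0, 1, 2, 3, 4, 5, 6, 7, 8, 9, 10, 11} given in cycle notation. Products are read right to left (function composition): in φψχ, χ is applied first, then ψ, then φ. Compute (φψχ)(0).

Apply the permutations in order: χ(0) = 1, then ψ(1) = 8, then φ(8) = 10. So (φψχ)(0) = 10.

10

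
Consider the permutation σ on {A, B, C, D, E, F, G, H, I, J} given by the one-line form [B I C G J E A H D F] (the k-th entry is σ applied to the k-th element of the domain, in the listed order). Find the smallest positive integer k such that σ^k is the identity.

The disjoint-cycle form of σ has cycle lengths 5, 3, 1, 1.
The order of σ is the least common multiple of its cycle lengths: lcm(5, 3) = 15.

15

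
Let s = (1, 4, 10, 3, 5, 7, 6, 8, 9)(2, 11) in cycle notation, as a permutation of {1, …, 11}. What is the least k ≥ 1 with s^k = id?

18

The cycle type of s is (9, 2).
The order is lcm(9, 2) = 18.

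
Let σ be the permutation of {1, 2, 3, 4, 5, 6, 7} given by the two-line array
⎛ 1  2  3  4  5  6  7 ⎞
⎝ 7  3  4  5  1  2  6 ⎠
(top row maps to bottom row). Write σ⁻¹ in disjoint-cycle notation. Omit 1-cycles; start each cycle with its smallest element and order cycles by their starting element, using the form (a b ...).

(1 5 4 3 2 6 7)

The cycle decomposition of σ is (1 7 6 2 3 4 5).
Reversing each cycle (and rotating so the smallest element leads) gives σ⁻¹ = (1 5 4 3 2 6 7).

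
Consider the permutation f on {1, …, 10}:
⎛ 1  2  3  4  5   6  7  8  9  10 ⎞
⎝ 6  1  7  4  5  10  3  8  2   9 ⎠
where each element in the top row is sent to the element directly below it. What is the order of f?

The disjoint-cycle form of f has cycle lengths 5, 2, 1, 1, 1.
Since disjoint cycles commute, ord(f) = lcm(5, 2) = 10.

10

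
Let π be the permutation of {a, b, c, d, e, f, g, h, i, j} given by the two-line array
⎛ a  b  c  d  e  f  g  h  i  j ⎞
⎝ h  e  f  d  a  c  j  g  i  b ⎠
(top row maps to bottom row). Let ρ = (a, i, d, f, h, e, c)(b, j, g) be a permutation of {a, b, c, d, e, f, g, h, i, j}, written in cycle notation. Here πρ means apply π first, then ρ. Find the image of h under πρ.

b

π(h) = g, then ρ(g) = b; composing gives (πρ)(h) = b.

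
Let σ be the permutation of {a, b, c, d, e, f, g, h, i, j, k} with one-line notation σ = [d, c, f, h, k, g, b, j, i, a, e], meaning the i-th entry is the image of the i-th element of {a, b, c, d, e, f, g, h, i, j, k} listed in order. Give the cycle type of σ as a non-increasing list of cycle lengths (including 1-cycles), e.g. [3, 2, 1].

[4, 4, 2, 1]

The disjoint cycles are (a d h j)(b c f g)(e k)(i), with lengths 4, 4, 2, 1 in non-increasing order.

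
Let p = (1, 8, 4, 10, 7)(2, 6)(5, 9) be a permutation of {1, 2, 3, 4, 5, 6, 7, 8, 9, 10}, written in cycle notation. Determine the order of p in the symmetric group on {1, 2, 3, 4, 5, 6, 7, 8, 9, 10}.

10

The disjoint cycles have lengths 5, 2, 2, 1.
Since disjoint cycles commute, ord(p) = lcm(5, 2, 2) = 10.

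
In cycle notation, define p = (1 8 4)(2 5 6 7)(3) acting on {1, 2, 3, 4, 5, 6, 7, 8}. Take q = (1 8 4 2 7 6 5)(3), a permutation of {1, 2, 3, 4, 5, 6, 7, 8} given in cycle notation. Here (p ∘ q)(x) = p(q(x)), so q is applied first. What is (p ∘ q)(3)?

3

q(3) = 3, then p(3) = 3; composing gives (p ∘ q)(3) = 3.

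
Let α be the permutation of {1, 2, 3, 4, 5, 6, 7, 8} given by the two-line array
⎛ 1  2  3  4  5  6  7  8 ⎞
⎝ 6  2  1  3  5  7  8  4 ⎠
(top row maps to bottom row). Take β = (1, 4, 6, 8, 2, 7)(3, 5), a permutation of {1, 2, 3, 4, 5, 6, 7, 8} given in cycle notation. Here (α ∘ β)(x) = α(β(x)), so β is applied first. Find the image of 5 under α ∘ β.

1

β(5) = 3, then α(3) = 1; composing gives (α ∘ β)(5) = 1.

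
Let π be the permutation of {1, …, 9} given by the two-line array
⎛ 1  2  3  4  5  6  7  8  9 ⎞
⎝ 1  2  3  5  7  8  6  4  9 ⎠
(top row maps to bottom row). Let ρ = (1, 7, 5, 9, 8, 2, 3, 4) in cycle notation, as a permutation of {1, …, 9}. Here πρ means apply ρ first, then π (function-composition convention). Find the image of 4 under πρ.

1

(πρ)(4) = π(ρ(4)). ρ(4) = 1, then π(1) = 1. So (πρ)(4) = 1.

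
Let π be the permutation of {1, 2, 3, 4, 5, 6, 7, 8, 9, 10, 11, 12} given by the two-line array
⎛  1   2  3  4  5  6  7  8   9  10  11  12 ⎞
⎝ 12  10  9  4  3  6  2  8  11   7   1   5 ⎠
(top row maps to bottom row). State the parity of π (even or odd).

In disjoint-cycle form the cycle lengths are 6, 3, 1, 1, 1.
A cycle of length ℓ contributes ℓ−1 transpositions, so π is a product of 5 + 2 = 7 transpositions — odd.

odd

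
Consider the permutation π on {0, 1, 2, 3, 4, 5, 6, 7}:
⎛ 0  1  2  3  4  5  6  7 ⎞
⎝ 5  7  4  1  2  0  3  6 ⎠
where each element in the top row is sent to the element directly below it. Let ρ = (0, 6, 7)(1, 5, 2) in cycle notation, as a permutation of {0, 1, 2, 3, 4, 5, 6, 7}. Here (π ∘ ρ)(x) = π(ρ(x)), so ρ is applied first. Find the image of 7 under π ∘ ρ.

ρ(7) = 0, then π(0) = 5; composing gives (π ∘ ρ)(7) = 5.

5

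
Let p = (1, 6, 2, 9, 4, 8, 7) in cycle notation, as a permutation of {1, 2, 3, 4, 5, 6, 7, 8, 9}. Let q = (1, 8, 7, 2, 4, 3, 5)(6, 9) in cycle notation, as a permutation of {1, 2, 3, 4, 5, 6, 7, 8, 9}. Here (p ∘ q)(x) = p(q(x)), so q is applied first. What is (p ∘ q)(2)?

First apply q: q(2) = 4, then p(4) = 8. Thus (p ∘ q)(2) = 8.

8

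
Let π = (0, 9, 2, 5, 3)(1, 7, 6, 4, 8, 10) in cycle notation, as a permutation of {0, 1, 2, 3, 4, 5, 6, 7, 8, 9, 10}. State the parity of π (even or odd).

odd

The cycle lengths are 6, 5.
A cycle is odd iff its length is even; π has 1 even-length cycle, so sgn(π) = (−1)^1 and π is odd.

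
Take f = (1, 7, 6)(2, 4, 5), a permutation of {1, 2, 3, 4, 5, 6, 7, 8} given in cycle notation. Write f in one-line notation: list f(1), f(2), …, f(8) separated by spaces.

Reading each image from the cycles: 1→7, 2→4, 3→3, 4→5, 5→2, 6→1, 7→6, 8→8.
Listing these in domain order gives 7 4 3 5 2 1 6 8.

7 4 3 5 2 1 6 8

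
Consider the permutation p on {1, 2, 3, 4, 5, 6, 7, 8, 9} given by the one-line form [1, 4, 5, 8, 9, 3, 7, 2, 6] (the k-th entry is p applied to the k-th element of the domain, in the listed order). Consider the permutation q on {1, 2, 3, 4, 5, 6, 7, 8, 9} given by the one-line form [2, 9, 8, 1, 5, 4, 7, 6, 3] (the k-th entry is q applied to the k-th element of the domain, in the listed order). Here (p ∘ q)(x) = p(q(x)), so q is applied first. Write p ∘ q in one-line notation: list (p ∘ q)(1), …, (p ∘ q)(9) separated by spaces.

(p ∘ q)(x) = p(q(x)). Computing each image: p(q(1)) = p(2) = 4, p(q(2)) = p(9) = 6, p(q(3)) = p(8) = 2, p(q(4)) = p(1) = 1, p(q(5)) = p(5) = 9, p(q(6)) = p(4) = 8, p(q(7)) = p(7) = 7, p(q(8)) = p(6) = 3, p(q(9)) = p(3) = 5.
Hence p ∘ q = [4 6 2 1 9 8 7 3 5].

4 6 2 1 9 8 7 3 5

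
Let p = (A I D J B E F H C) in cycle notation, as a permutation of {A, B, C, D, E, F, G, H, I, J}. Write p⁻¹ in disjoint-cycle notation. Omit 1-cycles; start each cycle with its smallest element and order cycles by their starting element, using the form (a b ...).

Inverting a permutation written in cycle notation just reverses the order within every cycle.
After reversing and putting each cycle's least element first, p⁻¹ = (A C H F E B J D I).

(A C H F E B J D I)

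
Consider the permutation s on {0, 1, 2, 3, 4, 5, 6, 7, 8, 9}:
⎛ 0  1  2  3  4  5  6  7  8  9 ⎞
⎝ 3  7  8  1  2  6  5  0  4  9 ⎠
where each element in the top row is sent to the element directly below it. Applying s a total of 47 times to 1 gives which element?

Tracing 1 → 7 → … returns to 1 after 4 steps, so 1 lies in a 4-cycle (0, 3, 1, 7).
On a 4-cycle, s^4 is the identity, so s^47 = s^3 there (47 ≡ 3 mod 4).
Stepping 3 places around the cycle: 1 → 7 → 0 → 3.

3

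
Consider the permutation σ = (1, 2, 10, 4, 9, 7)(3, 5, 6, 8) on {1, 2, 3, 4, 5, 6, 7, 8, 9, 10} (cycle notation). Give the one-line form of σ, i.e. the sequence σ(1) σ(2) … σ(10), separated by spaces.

Reading each image from the cycles: 1→2, 2→10, 3→5, 4→9, 5→6, 6→8, 7→1, 8→3, 9→7, 10→4.
Listing these in domain order gives 2 10 5 9 6 8 1 3 7 4.

2 10 5 9 6 8 1 3 7 4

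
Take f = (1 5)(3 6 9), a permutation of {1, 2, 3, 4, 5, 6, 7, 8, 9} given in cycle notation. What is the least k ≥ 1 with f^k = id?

6

The cycle type of f is (3, 2, 1, 1, 1, 1).
The order is lcm(3, 2) = 6.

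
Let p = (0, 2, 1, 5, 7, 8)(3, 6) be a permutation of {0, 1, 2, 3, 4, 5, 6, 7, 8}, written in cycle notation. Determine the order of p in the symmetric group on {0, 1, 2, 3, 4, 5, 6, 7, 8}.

6

The disjoint cycles have lengths 6, 2, 1.
Since disjoint cycles commute, ord(p) = lcm(6, 2) = 6.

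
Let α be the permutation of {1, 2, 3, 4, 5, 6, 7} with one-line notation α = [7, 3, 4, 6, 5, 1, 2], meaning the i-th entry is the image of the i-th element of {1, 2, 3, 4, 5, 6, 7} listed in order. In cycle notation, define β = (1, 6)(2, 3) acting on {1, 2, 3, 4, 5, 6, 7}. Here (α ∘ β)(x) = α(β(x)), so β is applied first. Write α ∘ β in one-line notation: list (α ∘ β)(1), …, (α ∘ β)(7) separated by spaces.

(α ∘ β)(x) = α(β(x)). Computing each image: α(β(1)) = α(6) = 1, α(β(2)) = α(3) = 4, α(β(3)) = α(2) = 3, α(β(4)) = α(4) = 6, α(β(5)) = α(5) = 5, α(β(6)) = α(1) = 7, α(β(7)) = α(7) = 2.
Hence α ∘ β = [1 4 3 6 5 7 2].

1 4 3 6 5 7 2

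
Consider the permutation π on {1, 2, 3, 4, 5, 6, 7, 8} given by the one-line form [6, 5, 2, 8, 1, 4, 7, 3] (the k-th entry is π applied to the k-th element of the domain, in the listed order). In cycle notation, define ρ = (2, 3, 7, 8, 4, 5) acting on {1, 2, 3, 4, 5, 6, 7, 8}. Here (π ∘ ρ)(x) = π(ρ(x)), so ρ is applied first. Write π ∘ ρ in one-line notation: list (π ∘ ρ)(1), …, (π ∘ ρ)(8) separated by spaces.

(π ∘ ρ)(x) = π(ρ(x)). Computing each image: π(ρ(1)) = π(1) = 6, π(ρ(2)) = π(3) = 2, π(ρ(3)) = π(7) = 7, π(ρ(4)) = π(5) = 1, π(ρ(5)) = π(2) = 5, π(ρ(6)) = π(6) = 4, π(ρ(7)) = π(8) = 3, π(ρ(8)) = π(4) = 8.
Hence π ∘ ρ = [6 2 7 1 5 4 3 8].

6 2 7 1 5 4 3 8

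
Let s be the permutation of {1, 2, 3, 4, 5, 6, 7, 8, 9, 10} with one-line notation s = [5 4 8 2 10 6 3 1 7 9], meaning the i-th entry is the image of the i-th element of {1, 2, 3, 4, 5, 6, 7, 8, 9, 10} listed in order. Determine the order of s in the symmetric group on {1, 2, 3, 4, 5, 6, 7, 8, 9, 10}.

14

Writing s as disjoint cycles, the cycle lengths are 7, 2, 1.
The order of s is the least common multiple of its cycle lengths: lcm(7, 2) = 14.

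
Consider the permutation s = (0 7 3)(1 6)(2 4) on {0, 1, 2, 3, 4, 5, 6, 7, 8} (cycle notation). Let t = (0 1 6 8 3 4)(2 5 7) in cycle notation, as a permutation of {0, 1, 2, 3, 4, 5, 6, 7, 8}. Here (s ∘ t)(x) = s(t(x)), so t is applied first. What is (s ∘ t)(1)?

First apply t: t(1) = 6, then s(6) = 1. Thus (s ∘ t)(1) = 1.

1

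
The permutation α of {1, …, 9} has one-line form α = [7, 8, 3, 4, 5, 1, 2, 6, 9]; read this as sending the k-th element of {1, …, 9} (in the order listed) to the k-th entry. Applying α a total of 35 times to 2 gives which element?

2

Tracing 2 → 8 → … returns to 2 after 5 steps, so 2 lies in a 5-cycle (1, 7, 2, 8, 6).
Since the cycle has length 5, α^35 acts on it the same as α^0 (35 mod 5 = 0).
So α^35(2) = 2.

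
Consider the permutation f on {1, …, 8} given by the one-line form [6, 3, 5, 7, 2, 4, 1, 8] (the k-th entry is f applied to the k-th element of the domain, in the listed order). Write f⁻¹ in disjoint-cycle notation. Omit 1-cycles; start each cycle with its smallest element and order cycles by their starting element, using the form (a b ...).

(1 7 4 6)(2 5 3)

First write f in disjoint cycles: (1 6 4 7)(2 3 5).
Reversing each cycle (and rotating so the smallest element leads) gives f⁻¹ = (1 7 4 6)(2 5 3).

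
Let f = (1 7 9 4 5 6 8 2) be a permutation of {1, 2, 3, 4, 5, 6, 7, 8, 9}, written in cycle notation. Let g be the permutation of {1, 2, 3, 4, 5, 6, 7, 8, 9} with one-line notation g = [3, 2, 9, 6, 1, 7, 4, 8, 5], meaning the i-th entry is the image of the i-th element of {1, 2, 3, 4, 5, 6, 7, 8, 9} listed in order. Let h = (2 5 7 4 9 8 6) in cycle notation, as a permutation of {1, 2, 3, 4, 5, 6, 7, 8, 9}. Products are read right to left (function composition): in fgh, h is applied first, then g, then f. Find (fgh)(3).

Apply the permutations in order: h(3) = 3, then g(3) = 9, then f(9) = 4. So (fgh)(3) = 4.

4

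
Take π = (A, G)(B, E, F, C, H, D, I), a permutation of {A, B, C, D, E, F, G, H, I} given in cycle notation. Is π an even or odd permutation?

The cycle lengths are 7, 2.
A cycle is odd iff its length is even; π has 1 even-length cycle, so sgn(π) = (−1)^1 and π is odd.

odd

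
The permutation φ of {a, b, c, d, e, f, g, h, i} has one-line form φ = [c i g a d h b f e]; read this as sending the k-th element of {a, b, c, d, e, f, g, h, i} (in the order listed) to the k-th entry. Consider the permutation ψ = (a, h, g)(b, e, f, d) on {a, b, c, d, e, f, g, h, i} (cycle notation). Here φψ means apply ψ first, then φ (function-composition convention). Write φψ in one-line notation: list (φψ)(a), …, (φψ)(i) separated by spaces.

f d g i h a c b e

Chase each element through ψ then φ: a → h → f; b → e → d; c → c → g; d → b → i; e → f → h; f → d → a; g → a → c; h → g → b; i → i → e.
So φψ in one-line form is f d g i h a c b e.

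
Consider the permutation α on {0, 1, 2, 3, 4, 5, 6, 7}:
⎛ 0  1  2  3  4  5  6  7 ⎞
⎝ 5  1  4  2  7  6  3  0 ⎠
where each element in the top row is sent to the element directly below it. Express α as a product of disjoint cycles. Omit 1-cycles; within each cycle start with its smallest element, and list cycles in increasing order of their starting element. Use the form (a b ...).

(0 5 6 3 2 4 7)

From 0: 0 → 5 → 6 → 3 → 2 → 4 → 7 → 0, closing the cycle (0 5 6 3 2 4 7).
Repeating from the next unused element and collecting all non-trivial cycles gives (0 5 6 3 2 4 7).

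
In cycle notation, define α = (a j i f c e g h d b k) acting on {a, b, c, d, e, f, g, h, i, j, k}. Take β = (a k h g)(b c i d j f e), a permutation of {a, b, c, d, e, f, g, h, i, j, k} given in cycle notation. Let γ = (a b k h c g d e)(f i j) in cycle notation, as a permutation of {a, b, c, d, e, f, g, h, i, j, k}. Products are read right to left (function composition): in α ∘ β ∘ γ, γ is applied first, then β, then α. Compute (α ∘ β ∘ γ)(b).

(α ∘ β ∘ γ)(b) = α(β(γ(b))). γ(b) = k, then β(k) = h, then α(h) = d, so the result is d.

d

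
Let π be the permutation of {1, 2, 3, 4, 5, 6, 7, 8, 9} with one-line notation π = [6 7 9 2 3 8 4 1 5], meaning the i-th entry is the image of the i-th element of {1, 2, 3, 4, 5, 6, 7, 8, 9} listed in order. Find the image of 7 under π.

4

7 is element number 7 of the domain, and entry number 7 of the one-line form is 4, so π(7) = 4.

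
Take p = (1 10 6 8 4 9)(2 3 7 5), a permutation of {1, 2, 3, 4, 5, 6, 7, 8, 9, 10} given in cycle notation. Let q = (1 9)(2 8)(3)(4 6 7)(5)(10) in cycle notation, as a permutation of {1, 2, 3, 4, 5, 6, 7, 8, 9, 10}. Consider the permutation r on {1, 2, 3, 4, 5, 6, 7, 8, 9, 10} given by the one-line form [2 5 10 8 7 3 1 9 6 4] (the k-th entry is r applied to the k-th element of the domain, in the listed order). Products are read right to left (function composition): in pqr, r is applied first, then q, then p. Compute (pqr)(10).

Apply the permutations in order: r(10) = 4, then q(4) = 6, then p(6) = 8. So (pqr)(10) = 8.

8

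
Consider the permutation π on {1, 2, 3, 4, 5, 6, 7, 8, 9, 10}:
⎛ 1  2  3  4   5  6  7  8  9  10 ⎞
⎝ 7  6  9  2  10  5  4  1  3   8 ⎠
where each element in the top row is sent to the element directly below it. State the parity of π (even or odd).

In disjoint-cycle form the cycle lengths are 8, 2.
A cycle is odd iff its length is even; π has 2 even-length cycles, so sgn(π) = (−1)^2 and π is even.

even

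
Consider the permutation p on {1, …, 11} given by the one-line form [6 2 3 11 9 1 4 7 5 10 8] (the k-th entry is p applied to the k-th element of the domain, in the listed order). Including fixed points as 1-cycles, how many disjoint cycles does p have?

The cycle decomposition is (1 6)(2)(3)(4 11 8 7)(5 9)(10), which has 6 cycles (counting 1-cycles).

6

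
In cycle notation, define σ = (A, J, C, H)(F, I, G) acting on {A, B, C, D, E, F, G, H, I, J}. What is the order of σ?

The cycle type of σ is (4, 3, 1, 1, 1).
The order of σ is the least common multiple of its cycle lengths: lcm(4, 3) = 12.

12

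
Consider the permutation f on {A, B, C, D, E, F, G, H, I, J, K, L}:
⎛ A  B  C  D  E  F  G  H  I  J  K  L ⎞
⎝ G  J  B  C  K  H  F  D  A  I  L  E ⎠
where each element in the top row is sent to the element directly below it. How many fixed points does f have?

No element satisfies f(x) = x, so there are 0 fixed points.

0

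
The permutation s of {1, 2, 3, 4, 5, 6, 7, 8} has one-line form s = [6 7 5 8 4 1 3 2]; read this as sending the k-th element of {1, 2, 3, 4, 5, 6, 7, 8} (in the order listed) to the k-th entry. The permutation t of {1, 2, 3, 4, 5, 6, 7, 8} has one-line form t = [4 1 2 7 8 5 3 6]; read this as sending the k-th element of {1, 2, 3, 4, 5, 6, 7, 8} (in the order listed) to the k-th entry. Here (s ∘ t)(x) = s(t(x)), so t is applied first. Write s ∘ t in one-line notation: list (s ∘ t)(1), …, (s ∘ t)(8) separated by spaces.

(s ∘ t)(x) = s(t(x)). Computing each image: s(t(1)) = s(4) = 8, s(t(2)) = s(1) = 6, s(t(3)) = s(2) = 7, s(t(4)) = s(7) = 3, s(t(5)) = s(8) = 2, s(t(6)) = s(5) = 4, s(t(7)) = s(3) = 5, s(t(8)) = s(6) = 1.
Hence s ∘ t = [8 6 7 3 2 4 5 1].

8 6 7 3 2 4 5 1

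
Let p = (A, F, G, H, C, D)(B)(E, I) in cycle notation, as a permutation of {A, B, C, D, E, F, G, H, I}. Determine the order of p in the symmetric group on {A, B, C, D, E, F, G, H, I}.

6

The cycle type of p is (6, 2, 1).
The order is lcm(6, 2) = 6.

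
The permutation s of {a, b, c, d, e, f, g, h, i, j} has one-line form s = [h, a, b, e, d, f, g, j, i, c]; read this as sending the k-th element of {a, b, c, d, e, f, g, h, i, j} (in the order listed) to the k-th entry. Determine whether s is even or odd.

odd

In disjoint-cycle form the cycle lengths are 5, 2, 1, 1, 1.
A cycle of length ℓ contributes ℓ−1 transpositions, so s is a product of 4 + 1 = 5 transpositions — odd.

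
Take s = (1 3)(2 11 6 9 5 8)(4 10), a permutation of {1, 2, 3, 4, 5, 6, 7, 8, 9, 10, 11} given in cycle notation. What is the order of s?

6

The cycle type of s is (6, 2, 2, 1).
The order is lcm(6, 2, 2) = 6.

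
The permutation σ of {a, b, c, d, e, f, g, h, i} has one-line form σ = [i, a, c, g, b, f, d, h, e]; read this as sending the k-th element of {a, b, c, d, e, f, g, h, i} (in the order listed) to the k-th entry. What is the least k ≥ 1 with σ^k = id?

Decomposing into disjoint cycles gives cycle lengths 4, 2, 1, 1, 1.
The order is lcm(4, 2) = 4.

4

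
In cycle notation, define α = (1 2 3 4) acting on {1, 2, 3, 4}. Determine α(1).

In the cycle (1 2 3 4), 1 is followed by 2, so α(1) = 2.

2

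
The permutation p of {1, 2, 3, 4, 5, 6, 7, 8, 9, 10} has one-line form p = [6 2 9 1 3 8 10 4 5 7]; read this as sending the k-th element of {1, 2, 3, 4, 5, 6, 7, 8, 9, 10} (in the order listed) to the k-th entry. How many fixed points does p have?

The fixed points (elements with p(x) = x) are {2}, so there is 1.

1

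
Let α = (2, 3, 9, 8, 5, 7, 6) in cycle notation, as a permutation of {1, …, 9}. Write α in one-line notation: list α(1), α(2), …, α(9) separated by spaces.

Reading each image from the cycles: 1→1, 2→3, 3→9, 4→4, 5→7, 6→2, 7→6, 8→5, 9→8.
Listing these in domain order gives 1 3 9 4 7 2 6 5 8.

1 3 9 4 7 2 6 5 8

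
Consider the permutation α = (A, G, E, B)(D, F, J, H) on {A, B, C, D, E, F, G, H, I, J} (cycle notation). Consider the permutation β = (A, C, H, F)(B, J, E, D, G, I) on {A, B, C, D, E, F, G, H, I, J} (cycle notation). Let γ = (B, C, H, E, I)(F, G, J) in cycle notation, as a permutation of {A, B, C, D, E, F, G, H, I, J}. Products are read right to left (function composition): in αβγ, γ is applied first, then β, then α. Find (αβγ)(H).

F

Chase H: γ(H) = E; β(E) = D; α(D) = F. Hence (αβγ)(H) = F.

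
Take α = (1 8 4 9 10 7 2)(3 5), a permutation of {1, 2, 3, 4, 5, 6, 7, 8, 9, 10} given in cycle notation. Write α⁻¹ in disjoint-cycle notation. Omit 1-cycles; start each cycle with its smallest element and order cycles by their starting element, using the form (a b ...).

If α sends a → b within a cycle, α⁻¹ sends b → a; equivalently, reverse each cycle.
Reversing each cycle of α and rotating so the smallest element leads gives (1 2 7 10 9 4 8)(3 5).

(1 2 7 10 9 4 8)(3 5)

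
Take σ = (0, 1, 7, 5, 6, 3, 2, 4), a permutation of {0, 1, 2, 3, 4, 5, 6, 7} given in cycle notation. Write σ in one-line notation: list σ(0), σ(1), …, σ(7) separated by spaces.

Image by image: 0↦1, 1↦7, 2↦4, 3↦2, 4↦0, 5↦6, 6↦3, 7↦5.
So the one-line form is 1 7 4 2 0 6 3 5.

1 7 4 2 0 6 3 5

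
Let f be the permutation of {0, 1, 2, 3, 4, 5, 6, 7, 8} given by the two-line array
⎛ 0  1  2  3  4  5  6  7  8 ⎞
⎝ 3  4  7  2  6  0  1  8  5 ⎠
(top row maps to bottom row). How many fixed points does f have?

No element satisfies f(x) = x, so there are 0 fixed points.

0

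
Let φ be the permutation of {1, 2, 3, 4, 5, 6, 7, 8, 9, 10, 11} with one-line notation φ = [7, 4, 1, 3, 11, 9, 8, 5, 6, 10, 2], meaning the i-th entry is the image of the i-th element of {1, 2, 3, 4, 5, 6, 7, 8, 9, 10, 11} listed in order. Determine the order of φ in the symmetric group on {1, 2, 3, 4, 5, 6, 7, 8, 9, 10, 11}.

8

Decomposing into disjoint cycles gives cycle lengths 8, 2, 1.
The order is lcm(8, 2) = 8.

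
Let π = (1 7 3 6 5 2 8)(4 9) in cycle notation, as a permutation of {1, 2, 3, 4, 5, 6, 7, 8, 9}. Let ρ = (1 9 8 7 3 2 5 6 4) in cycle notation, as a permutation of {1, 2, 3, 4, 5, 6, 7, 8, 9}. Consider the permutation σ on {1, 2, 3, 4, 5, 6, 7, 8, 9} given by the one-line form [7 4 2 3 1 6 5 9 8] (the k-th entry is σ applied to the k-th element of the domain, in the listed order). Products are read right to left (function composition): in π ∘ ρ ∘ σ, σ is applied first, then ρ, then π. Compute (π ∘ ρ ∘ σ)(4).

(π ∘ ρ ∘ σ)(4) = π(ρ(σ(4))). σ(4) = 3, then ρ(3) = 2, then π(2) = 8, so the result is 8.

8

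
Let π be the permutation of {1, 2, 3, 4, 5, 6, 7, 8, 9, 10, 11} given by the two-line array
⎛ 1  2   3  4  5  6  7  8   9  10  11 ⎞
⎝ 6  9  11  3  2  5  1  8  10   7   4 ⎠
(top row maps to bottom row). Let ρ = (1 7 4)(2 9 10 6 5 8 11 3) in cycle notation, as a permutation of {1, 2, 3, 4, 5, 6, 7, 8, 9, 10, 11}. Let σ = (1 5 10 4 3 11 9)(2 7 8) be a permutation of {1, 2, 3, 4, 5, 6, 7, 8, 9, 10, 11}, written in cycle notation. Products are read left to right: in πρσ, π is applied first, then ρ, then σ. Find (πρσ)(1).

(πρσ)(1) = σ(ρ(π(1))). π(1) = 6, then ρ(6) = 5, then σ(5) = 10, so the result is 10.

10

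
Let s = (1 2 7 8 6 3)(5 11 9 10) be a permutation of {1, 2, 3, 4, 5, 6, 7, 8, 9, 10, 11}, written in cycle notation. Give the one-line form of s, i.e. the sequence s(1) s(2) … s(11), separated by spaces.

2 7 1 4 11 3 8 6 10 5 9

Each element maps to the next entry in its cycle (wrapping to the front): 1↦2, 2↦7, 3↦1, 4↦4, 5↦11, 6↦3, 7↦8, 8↦6, 9↦10, 10↦5, 11↦9.
Listing these in domain order gives 2 7 1 4 11 3 8 6 10 5 9.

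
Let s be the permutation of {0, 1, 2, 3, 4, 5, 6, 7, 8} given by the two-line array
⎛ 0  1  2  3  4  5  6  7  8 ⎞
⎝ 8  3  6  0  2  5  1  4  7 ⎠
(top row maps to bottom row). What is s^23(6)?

Tracing 6 → 1 → … returns to 6 after 8 steps, so 6 lies in an 8-cycle (0 8 7 4 2 6 1 3).
Powers repeat with period 8 on this cycle, and 23 mod 8 = 7, so s^23(6) = s^7(6).
Advancing 7 steps from 6: 6 → 1 → 3 → 0 → 8 → 7 → 4 → 2.

2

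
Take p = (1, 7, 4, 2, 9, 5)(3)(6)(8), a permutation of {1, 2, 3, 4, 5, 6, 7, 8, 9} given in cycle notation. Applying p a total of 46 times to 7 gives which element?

7 lies in the 6-cycle (1, 7, 4, 2, 9, 5).
On a 6-cycle, p^6 is the identity, so p^46 = p^4 there (46 ≡ 4 mod 6).
Stepping 4 places around the cycle: 7 → 4 → 2 → 9 → 5.

5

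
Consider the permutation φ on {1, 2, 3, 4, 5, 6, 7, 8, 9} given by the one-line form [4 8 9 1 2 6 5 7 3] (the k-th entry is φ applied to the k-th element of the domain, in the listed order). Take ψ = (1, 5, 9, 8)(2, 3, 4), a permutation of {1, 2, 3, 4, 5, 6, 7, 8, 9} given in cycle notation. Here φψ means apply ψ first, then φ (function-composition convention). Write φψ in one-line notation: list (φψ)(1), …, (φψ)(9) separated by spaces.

2 9 1 8 3 6 5 4 7

For each element, apply ψ then φ: 1 → 5 → 2; 2 → 3 → 9; 3 → 4 → 1; 4 → 2 → 8; 5 → 9 → 3; 6 → 6 → 6; 7 → 7 → 5; 8 → 1 → 4; 9 → 8 → 7.
So φψ in one-line form is 2 9 1 8 3 6 5 4 7.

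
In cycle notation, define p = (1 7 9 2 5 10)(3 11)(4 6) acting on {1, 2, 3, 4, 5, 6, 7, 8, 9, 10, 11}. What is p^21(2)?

1

2 lies in the 6-cycle (1 7 9 2 5 10).
Powers repeat with period 6 on this cycle, and 21 mod 6 = 3, so p^21(2) = p^3(2).
Advancing 3 steps from 2: 2 → 5 → 10 → 1.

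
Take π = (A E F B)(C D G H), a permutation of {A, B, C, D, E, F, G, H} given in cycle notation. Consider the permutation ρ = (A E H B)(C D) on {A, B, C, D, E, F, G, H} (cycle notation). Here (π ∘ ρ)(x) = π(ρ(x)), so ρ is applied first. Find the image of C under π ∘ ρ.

G

(π ∘ ρ)(C) = π(ρ(C)). ρ(C) = D, then π(D) = G. So (π ∘ ρ)(C) = G.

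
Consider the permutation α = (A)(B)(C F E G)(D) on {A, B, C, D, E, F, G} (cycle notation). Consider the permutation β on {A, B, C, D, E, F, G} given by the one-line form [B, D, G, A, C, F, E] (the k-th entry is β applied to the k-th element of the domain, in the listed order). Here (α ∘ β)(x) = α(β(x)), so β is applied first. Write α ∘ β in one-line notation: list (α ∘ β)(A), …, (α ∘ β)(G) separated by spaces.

(α ∘ β)(x) = α(β(x)). Computing each image: α(β(A)) = α(B) = B, α(β(B)) = α(D) = D, α(β(C)) = α(G) = C, α(β(D)) = α(A) = A, α(β(E)) = α(C) = F, α(β(F)) = α(F) = E, α(β(G)) = α(E) = G.
Hence α ∘ β = [B D C A F E G].

B D C A F E G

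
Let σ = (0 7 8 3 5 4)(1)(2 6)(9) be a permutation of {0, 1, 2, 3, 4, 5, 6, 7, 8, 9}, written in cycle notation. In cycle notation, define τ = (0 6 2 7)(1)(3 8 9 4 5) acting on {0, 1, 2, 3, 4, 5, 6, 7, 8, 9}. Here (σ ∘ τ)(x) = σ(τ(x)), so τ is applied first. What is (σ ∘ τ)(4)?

4

(σ ∘ τ)(4) = σ(τ(4)). τ(4) = 5, then σ(5) = 4. So (σ ∘ τ)(4) = 4.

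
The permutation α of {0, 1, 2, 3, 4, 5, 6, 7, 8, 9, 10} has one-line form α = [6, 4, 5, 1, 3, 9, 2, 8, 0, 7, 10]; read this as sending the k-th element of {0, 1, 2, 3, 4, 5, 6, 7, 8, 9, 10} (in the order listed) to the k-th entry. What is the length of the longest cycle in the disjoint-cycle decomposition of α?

Decomposing into disjoint cycles gives (0 6 2 5 9 7 8)(1 4 3); the longest has length 7.

7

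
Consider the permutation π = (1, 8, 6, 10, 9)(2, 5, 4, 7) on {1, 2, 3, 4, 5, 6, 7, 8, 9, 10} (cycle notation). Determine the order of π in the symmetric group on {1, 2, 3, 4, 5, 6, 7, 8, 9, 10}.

The cycle type of π is (5, 4, 1).
Since disjoint cycles commute, ord(π) = lcm(5, 4) = 20.

20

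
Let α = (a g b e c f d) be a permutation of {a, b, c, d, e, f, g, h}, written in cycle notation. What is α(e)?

Within (a g b e c f d), e ↦ c.

c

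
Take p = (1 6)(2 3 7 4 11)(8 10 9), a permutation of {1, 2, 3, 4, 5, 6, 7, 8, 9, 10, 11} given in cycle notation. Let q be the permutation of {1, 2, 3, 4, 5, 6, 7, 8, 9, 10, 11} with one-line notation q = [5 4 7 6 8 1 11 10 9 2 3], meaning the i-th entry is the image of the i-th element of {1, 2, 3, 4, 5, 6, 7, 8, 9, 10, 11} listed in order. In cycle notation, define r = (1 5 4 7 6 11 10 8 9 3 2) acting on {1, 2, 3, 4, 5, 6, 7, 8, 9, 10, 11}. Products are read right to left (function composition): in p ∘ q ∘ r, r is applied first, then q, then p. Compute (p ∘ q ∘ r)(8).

8

Chase 8: r(8) = 9; q(9) = 9; p(9) = 8. Hence (p ∘ q ∘ r)(8) = 8.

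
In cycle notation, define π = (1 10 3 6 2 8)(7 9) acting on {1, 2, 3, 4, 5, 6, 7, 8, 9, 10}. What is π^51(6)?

1

6 lies in the 6-cycle (1 10 3 6 2 8).
On a 6-cycle, π^6 is the identity, so π^51 = π^3 there (51 ≡ 3 mod 6).
Advancing 3 steps from 6: 6 → 2 → 8 → 1.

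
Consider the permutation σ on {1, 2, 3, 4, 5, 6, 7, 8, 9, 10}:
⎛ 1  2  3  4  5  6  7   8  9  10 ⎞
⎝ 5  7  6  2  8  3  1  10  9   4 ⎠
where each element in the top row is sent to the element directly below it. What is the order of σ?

14

Decomposing into disjoint cycles gives cycle lengths 7, 2, 1.
Since disjoint cycles commute, ord(σ) = lcm(7, 2) = 14.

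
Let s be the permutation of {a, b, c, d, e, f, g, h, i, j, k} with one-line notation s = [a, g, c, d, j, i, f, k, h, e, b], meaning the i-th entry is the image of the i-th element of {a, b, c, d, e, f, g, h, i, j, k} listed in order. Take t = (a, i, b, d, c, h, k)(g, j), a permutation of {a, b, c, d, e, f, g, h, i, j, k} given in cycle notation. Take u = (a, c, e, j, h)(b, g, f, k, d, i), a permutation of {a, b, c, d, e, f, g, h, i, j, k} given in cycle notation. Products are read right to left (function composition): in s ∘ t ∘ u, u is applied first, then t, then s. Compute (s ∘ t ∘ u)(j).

b

(s ∘ t ∘ u)(j) = s(t(u(j))). u(j) = h, then t(h) = k, then s(k) = b, so the result is b.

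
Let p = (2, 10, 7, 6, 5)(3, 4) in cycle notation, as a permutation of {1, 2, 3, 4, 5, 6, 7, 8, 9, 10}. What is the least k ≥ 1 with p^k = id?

10

The cycle type of p is (5, 2, 1, 1, 1).
The order of p is the least common multiple of its cycle lengths: lcm(5, 2) = 10.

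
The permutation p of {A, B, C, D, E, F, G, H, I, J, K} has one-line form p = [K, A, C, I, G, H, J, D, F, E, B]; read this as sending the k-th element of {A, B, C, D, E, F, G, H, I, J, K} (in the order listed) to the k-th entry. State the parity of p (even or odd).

In disjoint-cycle form the cycle lengths are 4, 3, 3, 1.
A cycle of length ℓ contributes ℓ−1 transpositions, so p is a product of 3 + 2 + 2 = 7 transpositions — odd.

odd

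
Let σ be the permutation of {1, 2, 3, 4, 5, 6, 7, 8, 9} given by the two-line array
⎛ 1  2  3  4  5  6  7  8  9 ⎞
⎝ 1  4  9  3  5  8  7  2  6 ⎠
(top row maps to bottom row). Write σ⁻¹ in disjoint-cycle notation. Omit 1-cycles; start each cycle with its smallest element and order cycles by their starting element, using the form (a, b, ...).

The cycle decomposition of σ is (2, 4, 3, 9, 6, 8).
The inverse reverses every cycle; in canonical form, σ⁻¹ = (2, 8, 6, 9, 3, 4).

(2, 8, 6, 9, 3, 4)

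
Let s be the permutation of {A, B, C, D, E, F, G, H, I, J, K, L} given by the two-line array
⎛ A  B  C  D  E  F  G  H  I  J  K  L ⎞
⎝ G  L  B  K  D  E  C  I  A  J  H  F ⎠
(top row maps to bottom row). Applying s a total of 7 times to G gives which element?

K

Tracing G → C → … returns to G after 11 steps, so G lies in an 11-cycle (A, G, C, B, L, F, E, D, K, H, I).
Advancing 7 steps from G: G → C → B → L → F → E → D → K.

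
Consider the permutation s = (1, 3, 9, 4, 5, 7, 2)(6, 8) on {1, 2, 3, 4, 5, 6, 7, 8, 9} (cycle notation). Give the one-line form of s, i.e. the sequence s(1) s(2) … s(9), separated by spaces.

Reading each image from the cycles: 1↦3, 2↦1, 3↦9, 4↦5, 5↦7, 6↦8, 7↦2, 8↦6, 9↦4.
So the one-line form is 3 1 9 5 7 8 2 6 4.

3 1 9 5 7 8 2 6 4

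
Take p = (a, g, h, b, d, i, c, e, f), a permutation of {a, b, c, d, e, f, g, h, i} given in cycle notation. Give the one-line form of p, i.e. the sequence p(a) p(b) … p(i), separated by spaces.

Image by image: a↦g, b↦d, c↦e, d↦i, e↦f, f↦a, g↦h, h↦b, i↦c.
Listing these in domain order gives g d e i f a h b c.

g d e i f a h b c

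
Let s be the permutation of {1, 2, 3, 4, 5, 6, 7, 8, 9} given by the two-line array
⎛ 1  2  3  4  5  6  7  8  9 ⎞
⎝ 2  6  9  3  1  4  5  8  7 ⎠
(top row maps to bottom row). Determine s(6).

The entry below 6 in the array is 4, so s(6) = 4.

4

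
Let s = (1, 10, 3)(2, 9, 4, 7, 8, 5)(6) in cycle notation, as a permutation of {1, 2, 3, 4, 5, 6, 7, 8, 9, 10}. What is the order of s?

The disjoint cycles have lengths 6, 3, 1.
The order of s is the least common multiple of its cycle lengths: lcm(6, 3) = 6.

6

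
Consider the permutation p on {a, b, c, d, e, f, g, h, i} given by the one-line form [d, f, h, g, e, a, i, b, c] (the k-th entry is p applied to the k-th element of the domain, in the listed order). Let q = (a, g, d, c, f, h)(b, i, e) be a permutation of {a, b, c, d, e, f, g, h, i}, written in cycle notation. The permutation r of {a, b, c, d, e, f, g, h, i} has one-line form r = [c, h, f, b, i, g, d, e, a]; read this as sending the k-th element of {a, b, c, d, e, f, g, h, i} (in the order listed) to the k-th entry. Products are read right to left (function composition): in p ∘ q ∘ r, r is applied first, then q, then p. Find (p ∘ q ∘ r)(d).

c

Apply the permutations in order: r(d) = b, then q(b) = i, then p(i) = c. So (p ∘ q ∘ r)(d) = c.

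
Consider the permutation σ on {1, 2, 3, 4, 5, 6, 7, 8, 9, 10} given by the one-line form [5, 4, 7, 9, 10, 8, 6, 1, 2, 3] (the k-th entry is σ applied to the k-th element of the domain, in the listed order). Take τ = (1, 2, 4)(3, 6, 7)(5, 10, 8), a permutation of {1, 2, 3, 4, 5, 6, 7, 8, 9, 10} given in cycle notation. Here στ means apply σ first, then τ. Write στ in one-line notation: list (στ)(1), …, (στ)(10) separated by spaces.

10 1 3 9 8 5 7 2 4 6

For each element, apply σ then τ: 1 → 5 → 10; 2 → 4 → 1; 3 → 7 → 3; 4 → 9 → 9; 5 → 10 → 8; 6 → 8 → 5; 7 → 6 → 7; 8 → 1 → 2; 9 → 2 → 4; 10 → 3 → 6.
Collecting the images, στ = [10 1 3 9 8 5 7 2 4 6].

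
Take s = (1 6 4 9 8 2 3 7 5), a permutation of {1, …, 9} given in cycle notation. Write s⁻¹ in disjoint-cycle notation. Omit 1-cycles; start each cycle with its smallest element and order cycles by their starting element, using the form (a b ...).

The inverse reverses each cycle.
After reversing and putting each cycle's least element first, s⁻¹ = (1 5 7 3 2 8 9 4 6).

(1 5 7 3 2 8 9 4 6)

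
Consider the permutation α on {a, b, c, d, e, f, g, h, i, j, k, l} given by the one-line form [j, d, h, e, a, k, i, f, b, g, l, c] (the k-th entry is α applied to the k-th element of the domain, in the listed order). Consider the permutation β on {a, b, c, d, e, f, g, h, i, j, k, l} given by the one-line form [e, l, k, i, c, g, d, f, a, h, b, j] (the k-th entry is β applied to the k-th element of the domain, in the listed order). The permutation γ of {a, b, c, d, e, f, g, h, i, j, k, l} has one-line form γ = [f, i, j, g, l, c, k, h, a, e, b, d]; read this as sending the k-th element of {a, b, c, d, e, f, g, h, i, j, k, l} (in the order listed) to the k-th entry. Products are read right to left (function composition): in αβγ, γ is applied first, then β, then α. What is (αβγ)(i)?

(αβγ)(i) = α(β(γ(i))). γ(i) = a, then β(a) = e, then α(e) = a, so the result is a.

a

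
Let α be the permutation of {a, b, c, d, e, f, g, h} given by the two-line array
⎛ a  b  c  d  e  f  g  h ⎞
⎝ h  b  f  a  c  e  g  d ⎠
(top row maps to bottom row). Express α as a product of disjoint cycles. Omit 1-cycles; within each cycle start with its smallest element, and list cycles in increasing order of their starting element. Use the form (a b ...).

Iterating α from a gives a → h → d → a; that is the 3-cycle (a h d).
Repeating from the next unused element and collecting all non-trivial cycles gives (a h d)(c f e).

(a h d)(c f e)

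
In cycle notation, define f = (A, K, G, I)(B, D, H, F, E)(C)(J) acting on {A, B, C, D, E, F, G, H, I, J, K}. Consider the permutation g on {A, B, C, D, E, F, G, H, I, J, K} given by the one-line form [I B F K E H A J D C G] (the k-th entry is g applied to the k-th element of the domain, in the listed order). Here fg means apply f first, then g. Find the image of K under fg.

A

(fg)(K) = g(f(K)). f(K) = G, then g(G) = A. So (fg)(K) = A.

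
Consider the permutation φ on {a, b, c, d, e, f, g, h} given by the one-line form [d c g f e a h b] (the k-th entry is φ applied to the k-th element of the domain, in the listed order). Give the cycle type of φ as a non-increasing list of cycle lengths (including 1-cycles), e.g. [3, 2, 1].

[4, 3, 1]

The disjoint cycles are (a, d, f)(b, c, g, h)(e), with lengths 4, 3, 1 in non-increasing order.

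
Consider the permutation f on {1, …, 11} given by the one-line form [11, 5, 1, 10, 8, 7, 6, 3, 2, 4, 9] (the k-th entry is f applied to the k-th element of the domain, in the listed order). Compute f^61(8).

Tracing 8 → 3 → … returns to 8 after 7 steps, so 8 lies in a 7-cycle (1 11 9 2 5 8 3).
On a 7-cycle, f^7 is the identity, so f^61 = f^5 there (61 ≡ 5 mod 7).
Advancing 5 steps from 8: 8 → 3 → 1 → 11 → 9 → 2.

2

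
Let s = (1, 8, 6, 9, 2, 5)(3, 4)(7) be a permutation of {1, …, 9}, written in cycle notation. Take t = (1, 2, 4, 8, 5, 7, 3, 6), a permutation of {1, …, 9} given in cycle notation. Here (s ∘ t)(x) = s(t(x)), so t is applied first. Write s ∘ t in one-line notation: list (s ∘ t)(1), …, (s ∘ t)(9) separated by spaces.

(s ∘ t)(x) = s(t(x)). Computing each image: s(t(1)) = s(2) = 5, s(t(2)) = s(4) = 3, s(t(3)) = s(6) = 9, s(t(4)) = s(8) = 6, s(t(5)) = s(7) = 7, s(t(6)) = s(1) = 8, s(t(7)) = s(3) = 4, s(t(8)) = s(5) = 1, s(t(9)) = s(9) = 2.
Hence s ∘ t = [5 3 9 6 7 8 4 1 2].

5 3 9 6 7 8 4 1 2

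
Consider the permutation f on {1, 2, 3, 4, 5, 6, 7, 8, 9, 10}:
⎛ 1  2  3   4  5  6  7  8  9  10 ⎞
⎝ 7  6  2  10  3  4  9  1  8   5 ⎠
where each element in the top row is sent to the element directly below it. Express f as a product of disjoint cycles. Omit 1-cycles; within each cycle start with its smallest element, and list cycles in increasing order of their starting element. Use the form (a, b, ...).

Iterating f from 1 gives 1 → 7 → 9 → 8 → 1; that is the 4-cycle (1, 7, 9, 8).
Repeating from the next unused element and collecting all non-trivial cycles gives (1, 7, 9, 8)(2, 6, 4, 10, 5, 3).

(1, 7, 9, 8)(2, 6, 4, 10, 5, 3)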